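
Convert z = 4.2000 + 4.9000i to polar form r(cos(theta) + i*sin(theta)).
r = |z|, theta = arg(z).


r = sqrt(17.64+24.01) = sqrt(41.65) = 6.4537
theta = atan2(4.9, 4.2) = 49.3987 degrees

r = 6.4537, theta = 49.3987 degrees


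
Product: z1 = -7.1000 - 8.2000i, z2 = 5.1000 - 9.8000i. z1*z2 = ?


Real = -7.1*5.1 - (-8.2)*(-9.8) = -36.21 - 80.36 = -116.57
Imag = -7.1*(-9.8) + 5.1*(-8.2) = 69.58 - (41.82) = 27.76

-116.5700 + 27.7600i


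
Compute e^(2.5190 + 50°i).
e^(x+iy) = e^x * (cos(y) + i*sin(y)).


e^2.5190 = 12.4162
cos(50°) = 0.64279
sin(50°) = 0.76604
Real = 12.4162*0.64279 = 7.9810
Imag = 12.4162*0.76604 = 9.5113

7.9810 + 9.5113i


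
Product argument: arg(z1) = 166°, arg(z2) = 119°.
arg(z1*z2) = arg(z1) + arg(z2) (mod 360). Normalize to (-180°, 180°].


arg(z1*z2) = 166° + 119° = 285°
Normalized to (-180°, 180°]: -75°

-75°


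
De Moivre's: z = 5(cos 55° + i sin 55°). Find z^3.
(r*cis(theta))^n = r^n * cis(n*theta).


r^3 = 5^3 = 125
n*theta = 3*55° = 165° = 165° (mod 360)
a = 125*cos(165°) = -120.7407
b = 125*sin(165°) = 32.3524

125 cis(165°) = -120.7407 + 32.3524i


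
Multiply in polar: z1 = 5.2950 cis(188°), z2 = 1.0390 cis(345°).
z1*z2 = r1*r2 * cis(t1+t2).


r = 5.2950 * 1.0390 = 5.5015
theta = 188° + 345° = 533° = 173° (mod 360)

5.5015 cis(173°)


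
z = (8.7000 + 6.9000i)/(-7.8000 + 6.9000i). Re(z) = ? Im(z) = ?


Multiply by conjugate: (8.7000 + 6.9000i)(-7.8000 - 6.9000i) / ((-7.8)^2 + 6.9^2)
Numerator real = 8.7*(-7.8) + 6.9*6.9 = -20.25
Numerator imag = 6.9*(-7.8) - 8.7*6.9 = -113.85
Denominator = 108.45
Re(z) = -20.25/108.45 = -0.1867
Im(z) = -113.85/108.45 = -1.0498

Re(z) = -0.1867, Im(z) = -1.0498


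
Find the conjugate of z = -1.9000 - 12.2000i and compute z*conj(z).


z_bar = -1.9000 + 12.2000i
z*z_bar = (-1.9)^2 + (-12.2)^2 = 3.61 + 148.84 = 152.45

z_bar = -1.9000 + 12.2000i, z*z_bar = 152.45


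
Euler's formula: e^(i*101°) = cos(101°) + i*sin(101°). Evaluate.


cos(101°) = -0.1908
sin(101°) = 0.9816

e^(i*101°) = -0.1908 + 0.9816i


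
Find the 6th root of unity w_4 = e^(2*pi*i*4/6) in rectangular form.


Angle = 360*4/6 = 240°
a = cos(240°) = -0.5000
b = sin(240°) = -0.8660

-0.5000 - 0.8660i


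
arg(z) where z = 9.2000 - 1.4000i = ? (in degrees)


Re = 9.2, Im = -1.4
arg = atan2(-1.4, 9.2) = -8.6525 degrees

arg(z) = -8.6525 degrees


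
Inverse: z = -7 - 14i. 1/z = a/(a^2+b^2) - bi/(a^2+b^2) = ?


|z|^2 = 49+196 = 245
1/z = (-7 + 14i)/245

1/z = -0.0286 + 0.0571i


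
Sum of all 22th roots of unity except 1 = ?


With w = e^(2*pi*i/22), all 22 of the 22th roots of unity w^0 = 1, w, ..., w^(21) sum to 0: 1 + w + ... + w^(21) = (1 - w^22)/(1 - w) = 0 since w^22 = 1, w ≠ 1.
Removing the root 1: w + w^2 + ... + w^(21) = 0 - 1 = -1

Sum = -1


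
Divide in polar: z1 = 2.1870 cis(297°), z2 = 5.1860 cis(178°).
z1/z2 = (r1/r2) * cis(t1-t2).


r = 2.1870 / 5.1860 = 0.4217
theta = 297° - 178° = 119° = 119° (mod 360)

0.4217 cis(119°)


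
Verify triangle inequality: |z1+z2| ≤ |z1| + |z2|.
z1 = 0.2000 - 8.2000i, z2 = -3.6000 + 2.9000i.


|z1| = sqrt(0.2^2 + (-8.2)^2) = sqrt(67.28) = 8.2024
|z2| = sqrt((-3.6)^2 + 2.9^2) = sqrt(21.37) = 4.6228
z1+z2 = -3.4000 - 5.3000i
|z1+z2| = sqrt(39.65) = 6.2968
|z1|+|z2| = 8.2024 + 4.6228 = 12.8252

|z1+z2| = 6.2968 ≤ |z1|+|z2| = 12.8252 (verified)


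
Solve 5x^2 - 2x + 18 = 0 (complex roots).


disc = (-2)^2 - 4*5*18 = 4 - 360 = -356
sqrt(|disc|) = sqrt(356) = 18.8680
Real part = 2/(2*5) = 0.2000
Imag part = 18.8680/(2*5) = 1.8868

0.2000 ± 1.8868i


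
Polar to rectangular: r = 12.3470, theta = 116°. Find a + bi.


a = 12.3470*cos(116°) = 12.3470*(-0.43837) = -5.4126
b = 12.3470*sin(116°) = 12.3470*0.89879 = 11.0974

-5.4126 + 11.0974i


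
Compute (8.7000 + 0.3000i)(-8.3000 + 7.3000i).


Real = 8.7*(-8.3) - 0.3*7.3 = -72.21 - 2.19 = -74.4
Imag = 8.7*7.3 - (8.3)*0.3 = 63.51 - (2.49) = 61.02

-74.4000 + 61.0200i


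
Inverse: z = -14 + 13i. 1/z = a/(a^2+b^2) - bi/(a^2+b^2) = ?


|z|^2 = 196+169 = 365
1/z = (-14 - 13i)/365

1/z = -0.0384 - 0.0356i


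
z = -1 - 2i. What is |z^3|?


|z| = sqrt(1+4) = sqrt(5) = 2.2361
|z^3| = |z|^3 = (sqrt(5))^3 = 5*sqrt(5)

|z^3| = 5*sqrt(5) ≈ 11.1803


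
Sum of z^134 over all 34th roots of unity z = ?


The roots are w_k = w^k with w = e^(2*pi*i/34), and (w^k)^134 = (w^134)^k.
So S = 1 + u + u^2 + ... + u^(33) with u = w^134.
134 = 3*34 + 32, so 134 is not a multiple of 34: u = (w^34)^3 * w^32 = w^32 ≠ 1 (w is a primitive 34th root), while u^34 = (w^34)^134 = 1.
Geometric series: S = (1 - u^34)/(1 - u) = (1 - 1)/(1 - u) = 0

S = 0


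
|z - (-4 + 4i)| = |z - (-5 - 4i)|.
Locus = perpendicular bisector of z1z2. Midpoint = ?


Equal distances means the locus is the perpendicular bisector of z1 and z2.
Midpoint = ((-4+(-5))/2, (4+(-4))/2) = (-4.5000, 0)

Perpendicular bisector through (-4.5000, 0)


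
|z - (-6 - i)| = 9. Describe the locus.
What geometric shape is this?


|z - z0| = r is a circle with center z0 and radius r.
Center = (-6, -1), radius = 9

Circle with center (-6, -1) and radius 9


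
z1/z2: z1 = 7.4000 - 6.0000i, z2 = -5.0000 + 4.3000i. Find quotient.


Conjugate of z2 = -5.0000 - 4.3000i
Numerator: (7.4000 - 6.0000i)(-5.0000 - 4.3000i) = -62.8000 - 1.8200i
Denominator: (-5)^2 + 4.3^2 = 43.49
Result = (-62.8000 - 1.8200i)/43.49

-1.4440 - 0.0418i


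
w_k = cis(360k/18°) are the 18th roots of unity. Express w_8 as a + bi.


Angle = 360*8/18 = 160°
a = cos(160°) = -0.9397
b = sin(160°) = 0.3420

-0.9397 + 0.3420i


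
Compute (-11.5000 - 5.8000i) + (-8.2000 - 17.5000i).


Real: -11.5 - 8.2 = -19.7
Imag: -5.8 - 17.5 = -23.3

-19.7000 - 23.3000i


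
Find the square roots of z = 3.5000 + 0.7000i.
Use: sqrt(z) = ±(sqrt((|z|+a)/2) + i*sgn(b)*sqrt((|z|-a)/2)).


|z| = sqrt(12.25+0.49) = 3.5693
sqrt((|z|+a)/2) = sqrt((3.5693+3.5)/2) = sqrt(3.5347) = 1.8801
sqrt((|z|-a)/2) = sqrt((3.5693-3.5)/2) = sqrt(0.0347) = 0.1862

±(1.8801 + 0.1862i) i.e. 1.8801 + 0.1862i and -1.8801 - 0.1862i


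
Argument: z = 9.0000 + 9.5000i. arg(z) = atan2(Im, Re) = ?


Re = 9, Im = 9.5
arg = atan2(9.5, 9) = 46.5482 degrees

arg(z) = 46.5482 degrees


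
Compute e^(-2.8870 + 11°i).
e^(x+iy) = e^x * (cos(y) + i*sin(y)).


e^-2.8870 = 0.0557
cos(11°) = 0.9816
sin(11°) = 0.1908
Real = 0.0557*0.9816 = 0.0547
Imag = 0.0557*0.1908 = 0.0106

0.0547 + 0.0106i


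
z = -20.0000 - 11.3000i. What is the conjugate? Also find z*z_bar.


z_bar = -20.0000 + 11.3000i
z*z_bar = (-20)^2 + (-11.3)^2 = 400 + 127.69 = 527.69

z_bar = -20.0000 + 11.3000i, z*z_bar = 527.69


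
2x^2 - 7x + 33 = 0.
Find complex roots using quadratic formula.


disc = (-7)^2 - 4*2*33 = 49 - 264 = -215
sqrt(|disc|) = sqrt(215) = 14.6629
Real part = 7/(2*2) = 1.7500
Imag part = 14.6629/(2*2) = 3.6657

1.7500 ± 3.6657i


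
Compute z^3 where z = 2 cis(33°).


r^3 = 2^3 = 8
n*theta = 3*33° = 99° = 99° (mod 360)
a = 8*cos(99°) = -1.2515
b = 8*sin(99°) = 7.9015

8 cis(99°) = -1.2515 + 7.9015i


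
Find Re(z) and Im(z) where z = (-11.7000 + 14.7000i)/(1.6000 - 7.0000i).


Multiply by conjugate: (-11.7000 + 14.7000i)(1.6000 + 7.0000i) / (1.6^2 + (-7)^2)
Numerator real = -11.7*1.6 + 14.7*(-7) = -121.62
Numerator imag = 14.7*1.6 - (-11.7)*(-7) = -58.38
Denominator = 51.56
Re(z) = -121.62/51.56 = -2.3588
Im(z) = -58.38/51.56 = -1.1323

Re(z) = -2.3588, Im(z) = -1.1323


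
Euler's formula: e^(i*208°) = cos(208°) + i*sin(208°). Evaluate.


cos(208°) = -0.8829
sin(208°) = -0.4695

e^(i*208°) = -0.8829 - 0.4695i


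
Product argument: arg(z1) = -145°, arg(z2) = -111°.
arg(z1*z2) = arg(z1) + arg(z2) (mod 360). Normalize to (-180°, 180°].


arg(z1*z2) = -145° - 111° = -256°
Normalized to (-180°, 180°]: 104°

104°


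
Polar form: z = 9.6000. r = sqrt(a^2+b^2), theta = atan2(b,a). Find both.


r = sqrt(92.16+0) = sqrt(92.16) = 9.6000
theta = atan2(0, 9.6) = 0 degrees

r = 9.6000, theta = 0 degrees


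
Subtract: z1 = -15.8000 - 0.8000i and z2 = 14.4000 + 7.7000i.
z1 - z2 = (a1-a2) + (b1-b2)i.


Real: -15.8 - 14.4 = -30.2
Imag: -0.8 - 7.7 = -8.5

-30.2000 - 8.5000i


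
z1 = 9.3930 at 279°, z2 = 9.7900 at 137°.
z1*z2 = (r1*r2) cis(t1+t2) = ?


r = 9.3930 * 9.7900 = 91.9575
theta = 279° + 137° = 416° = 56° (mod 360)

91.9575 cis(56°)


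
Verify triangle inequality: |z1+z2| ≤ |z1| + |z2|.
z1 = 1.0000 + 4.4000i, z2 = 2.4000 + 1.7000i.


|z1| = sqrt(1^2 + 4.4^2) = sqrt(20.36) = 4.5122
|z2| = sqrt(2.4^2 + 1.7^2) = sqrt(8.65) = 2.9411
z1+z2 = 3.4000 + 6.1000i
|z1+z2| = sqrt(48.77) = 6.9836
|z1|+|z2| = 4.5122 + 2.9411 = 7.4533

|z1+z2| = 6.9836 ≤ |z1|+|z2| = 7.4533 (verified)


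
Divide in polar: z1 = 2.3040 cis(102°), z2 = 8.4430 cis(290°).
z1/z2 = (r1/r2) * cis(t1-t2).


r = 2.3040 / 8.4430 = 0.2729
theta = 102° - 290° = -188° = 172° (mod 360)

0.2729 cis(172°)


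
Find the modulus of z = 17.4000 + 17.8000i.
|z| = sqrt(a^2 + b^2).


|z| = sqrt(17.4^2 + 17.8^2) = sqrt(302.76 + 316.84) = sqrt(619.6) = 24.8918

|z| = 24.8918


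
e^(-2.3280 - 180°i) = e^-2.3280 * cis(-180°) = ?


e^-2.3280 = 0.0975
cos(-180°) = -1
sin(-180°) = 0
Real = 0.0975*(-1) = -0.0975
Imag = 0.0975*0 = 0

-0.0975 + 0i


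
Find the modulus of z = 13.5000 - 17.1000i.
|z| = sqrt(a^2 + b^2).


|z| = sqrt(13.5^2 + (-17.1)^2) = sqrt(182.25 + 292.41) = sqrt(474.66) = 21.7867

|z| = 21.7867


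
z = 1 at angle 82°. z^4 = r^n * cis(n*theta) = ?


r^4 = 1^4 = 1
n*theta = 4*82° = 328° = 328° (mod 360)
a = 1*cos(328°) = 0.8480
b = 1*sin(328°) = -0.5299

1 cis(328°) = 0.8480 - 0.5299i


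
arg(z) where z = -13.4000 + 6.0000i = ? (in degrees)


Re = -13.4, Im = 6
arg = atan2(6, -13.4) = 155.8790 degrees

arg(z) = 155.8790 degrees


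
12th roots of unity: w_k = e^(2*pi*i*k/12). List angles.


The 12th roots of unity are cis(360k/12°) for k=0..11
Angle step = 360/12 = 30°
Primitive root: cis(30°)
Primitive root = 0.8660 + 0.5000i

12 roots at angles: 0°, 30°, 60°, 90°, 120°, 150°, 180°, 210°, 240°, 270°, 300°, 330°


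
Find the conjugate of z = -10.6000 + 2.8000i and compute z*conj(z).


z_bar = -10.6000 - 2.8000i
z*z_bar = (-10.6)^2 + 2.8^2 = 112.36 + 7.84 = 120.2

z_bar = -10.6000 - 2.8000i, z*z_bar = 120.2


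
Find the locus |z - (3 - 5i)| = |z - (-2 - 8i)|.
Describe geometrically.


Equal distances means the locus is the perpendicular bisector of z1 and z2.
Midpoint = ((3+(-2))/2, (-5+(-8))/2) = (0.5000, -6.5000)

Perpendicular bisector through (0.5000, -6.5000)


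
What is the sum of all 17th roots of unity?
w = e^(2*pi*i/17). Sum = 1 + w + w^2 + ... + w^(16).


The sum of all 17th roots of unity is 0.
Geometric series: (1 - w^17)/(1 - w) = (1-1)/(1-w) = 0 since w^17 = 1, w ≠ 1.
Alternatively: coefficient of z^16 in z^17 - 1 is 0.

0


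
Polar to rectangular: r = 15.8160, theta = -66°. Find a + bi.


a = 15.8160*cos(-66°) = 15.8160*0.4067366 = 6.4329
b = 15.8160*sin(-66°) = 15.8160*(-0.913545) = -14.4486

6.4329 - 14.4486i


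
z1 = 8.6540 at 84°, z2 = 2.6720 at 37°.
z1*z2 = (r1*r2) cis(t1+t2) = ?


r = 8.6540 * 2.6720 = 23.1235
theta = 84° + 37° = 121° = 121° (mod 360)

23.1235 cis(121°)


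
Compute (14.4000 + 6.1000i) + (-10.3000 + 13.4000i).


Real: 14.4 - 10.3 = 4.1
Imag: 6.1 + 13.4 = 19.5

4.1000 + 19.5000i


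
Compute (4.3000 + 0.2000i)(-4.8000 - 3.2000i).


Real = 4.3*(-4.8) - 0.2*(-3.2) = -20.64 - (-0.64) = -20
Imag = 4.3*(-3.2) - (4.8)*0.2 = -13.76 - (0.96) = -14.72

-20.0000 - 14.7200i


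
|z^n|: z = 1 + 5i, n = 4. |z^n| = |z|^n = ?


|z| = sqrt(1+25) = sqrt(26) = 5.0990
|z^4| = |z|^4 = (sqrt(26))^4 = 26^2 = 676

|z^4| = 676


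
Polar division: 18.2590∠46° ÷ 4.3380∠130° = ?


r = 18.2590 / 4.3380 = 4.2091
theta = 46° - 130° = -84° = 276° (mod 360)

4.2091 cis(276°)


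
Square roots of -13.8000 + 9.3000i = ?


|z| = sqrt(190.44+86.49) = 16.6412
sqrt((|z|+a)/2) = sqrt((16.6412+(-13.8))/2) = sqrt(1.4206) = 1.1919
sqrt((|z|-a)/2) = sqrt((16.6412-(-13.8))/2) = sqrt(15.2206) = 3.9014

±(1.1919 + 3.9014i) i.e. 1.1919 + 3.9014i and -1.1919 - 3.9014i


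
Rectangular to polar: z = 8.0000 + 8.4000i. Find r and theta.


r = sqrt(64+70.56) = sqrt(134.56) = 11.6000
theta = atan2(8.4, 8) = 46.3972 degrees

r = 11.6000, theta = 46.3972 degrees


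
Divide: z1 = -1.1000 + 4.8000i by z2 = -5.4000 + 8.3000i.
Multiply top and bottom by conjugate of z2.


Conjugate of z2 = -5.4000 - 8.3000i
Numerator: (-1.1000 + 4.8000i)(-5.4000 - 8.3000i) = 45.7800 - 16.7900i
Denominator: (-5.4)^2 + 8.3^2 = 98.05
Result = (45.7800 - 16.7900i)/98.05

0.4669 - 0.1712i


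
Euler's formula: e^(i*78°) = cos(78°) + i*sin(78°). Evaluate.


cos(78°) = 0.2079
sin(78°) = 0.9781

e^(i*78°) = 0.2079 + 0.9781i


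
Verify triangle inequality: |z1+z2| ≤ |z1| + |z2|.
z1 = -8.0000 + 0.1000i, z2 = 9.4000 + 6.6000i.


|z1| = sqrt((-8)^2 + 0.1^2) = sqrt(64.01) = 8.0006
|z2| = sqrt(9.4^2 + 6.6^2) = sqrt(131.92) = 11.4856
z1+z2 = 1.4000 + 6.7000i
|z1+z2| = sqrt(46.85) = 6.8447
|z1|+|z2| = 8.0006 + 11.4856 = 19.4862

|z1+z2| = 6.8447 ≤ |z1|+|z2| = 19.4862 (verified)


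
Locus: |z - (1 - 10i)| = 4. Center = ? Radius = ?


|z - z0| = r is a circle with center z0 and radius r.
Center = (1, -10), radius = 4

Circle with center (1, -10) and radius 4


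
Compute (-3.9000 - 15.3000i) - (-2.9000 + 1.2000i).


Real: -3.9 + 2.9 = -1
Imag: -15.3 - 1.2 = -16.5

-1.0000 - 16.5000i


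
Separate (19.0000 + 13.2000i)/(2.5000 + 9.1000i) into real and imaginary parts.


Multiply by conjugate: (19.0000 + 13.2000i)(2.5000 - 9.1000i) / (2.5^2 + 9.1^2)
Numerator real = 19*2.5 + 13.2*9.1 = 167.62
Numerator imag = 13.2*2.5 - 19*9.1 = -139.9
Denominator = 89.06
Re(z) = 167.62/89.06 = 1.8821
Im(z) = -139.9/89.06 = -1.5709

Re(z) = 1.8821, Im(z) = -1.5709


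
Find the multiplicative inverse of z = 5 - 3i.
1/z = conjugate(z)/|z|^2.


|z|^2 = 25+9 = 34
1/z = (5 + 3i)/34

1/z = 0.1471 + 0.0882i


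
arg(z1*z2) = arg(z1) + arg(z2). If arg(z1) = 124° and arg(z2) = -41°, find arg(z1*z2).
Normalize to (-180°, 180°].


arg(z1*z2) = 124° - 41° = 83°
Normalized to (-180°, 180°]: 83°

83°


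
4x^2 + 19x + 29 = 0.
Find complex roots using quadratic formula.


disc = 19^2 - 4*4*29 = 361 - 464 = -103
sqrt(|disc|) = sqrt(103) = 10.1489
Real part = -19/(2*4) = -2.3750
Imag part = 10.1489/(2*4) = 1.2686

-2.3750 ± 1.2686i


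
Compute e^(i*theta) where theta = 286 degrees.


cos(286°) = 0.2756
sin(286°) = -0.9613

e^(i*286°) = 0.2756 - 0.9613i


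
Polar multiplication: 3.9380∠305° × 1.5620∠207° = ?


r = 3.9380 * 1.5620 = 6.1512
theta = 305° + 207° = 512° = 152° (mod 360)

6.1512 cis(152°)


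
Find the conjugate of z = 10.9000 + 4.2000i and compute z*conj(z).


z_bar = 10.9000 - 4.2000i
z*z_bar = 10.9^2 + 4.2^2 = 118.81 + 17.64 = 136.45

z_bar = 10.9000 - 4.2000i, z*z_bar = 136.45


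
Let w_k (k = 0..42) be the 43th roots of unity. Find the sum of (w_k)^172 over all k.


The roots are w_k = w^k with w = e^(2*pi*i/43), and (w^k)^172 = (w^172)^k.
So S = 1 + u + u^2 + ... + u^(42) with u = w^172.
172 = 4*43 + 0, so 172 is a multiple of 43 and u = (w^43)^4 = 1.
Every one of the 43 terms equals 1: S = 43

S = 43


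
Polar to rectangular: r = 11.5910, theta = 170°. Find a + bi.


a = 11.5910*cos(170°) = 11.5910*(-0.98481) = -11.4149
b = 11.5910*sin(170°) = 11.5910*0.17365 = 2.0128

-11.4149 + 2.0128i


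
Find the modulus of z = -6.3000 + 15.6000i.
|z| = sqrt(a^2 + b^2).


|z| = sqrt((-6.3)^2 + 15.6^2) = sqrt(39.69 + 243.36) = sqrt(283.05) = 16.8241

|z| = 16.8241


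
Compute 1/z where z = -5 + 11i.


|z|^2 = 25+121 = 146
1/z = (-5 - 11i)/146

1/z = -0.0342 - 0.0753i


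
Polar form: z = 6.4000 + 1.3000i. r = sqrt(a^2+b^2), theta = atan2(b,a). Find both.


r = sqrt(40.96+1.69) = sqrt(42.65) = 6.5307
theta = atan2(1.3, 6.4) = 11.4820 degrees

r = 6.5307, theta = 11.4820 degrees


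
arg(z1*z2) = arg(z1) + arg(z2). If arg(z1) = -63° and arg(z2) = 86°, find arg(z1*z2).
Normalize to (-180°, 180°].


arg(z1*z2) = -63° + 86° = 23°
Normalized to (-180°, 180°]: 23°

23°


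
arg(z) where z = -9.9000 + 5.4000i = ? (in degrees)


Re = -9.9, Im = 5.4
arg = atan2(5.4, -9.9) = 151.3895 degrees

arg(z) = 151.3895 degrees


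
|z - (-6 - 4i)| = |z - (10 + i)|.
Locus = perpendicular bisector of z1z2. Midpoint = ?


Equal distances means the locus is the perpendicular bisector of z1 and z2.
Midpoint = ((-6+10)/2, (-4+1)/2) = (2.0000, -1.5000)

Perpendicular bisector through (2.0000, -1.5000)


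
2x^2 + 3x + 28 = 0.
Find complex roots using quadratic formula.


disc = 3^2 - 4*2*28 = 9 - 224 = -215
sqrt(|disc|) = sqrt(215) = 14.6629
Real part = -3/(2*2) = -0.7500
Imag part = 14.6629/(2*2) = 3.6657

-0.7500 ± 3.6657i


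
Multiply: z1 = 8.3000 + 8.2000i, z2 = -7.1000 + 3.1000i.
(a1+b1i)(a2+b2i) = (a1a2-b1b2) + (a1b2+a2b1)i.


Real = 8.3*(-7.1) - 8.2*3.1 = -58.93 - 25.42 = -84.35
Imag = 8.3*3.1 - (7.1)*8.2 = 25.73 - (58.22) = -32.49

-84.3500 - 32.4900i


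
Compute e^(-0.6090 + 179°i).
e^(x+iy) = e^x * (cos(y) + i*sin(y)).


e^-0.6090 = 0.5439
cos(179°) = -0.9998
sin(179°) = 0.0175
Real = 0.5439*(-0.9998) = -0.5438
Imag = 0.5439*0.0175 = 0.0095

-0.5438 + 0.0095i


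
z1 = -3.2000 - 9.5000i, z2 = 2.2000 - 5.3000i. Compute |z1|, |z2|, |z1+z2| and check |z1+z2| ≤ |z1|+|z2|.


|z1| = sqrt((-3.2)^2 + (-9.5)^2) = sqrt(100.49) = 10.0245
|z2| = sqrt(2.2^2 + (-5.3)^2) = sqrt(32.93) = 5.7385
z1+z2 = -1.0000 - 14.8000i
|z1+z2| = sqrt(220.04) = 14.8337
|z1|+|z2| = 10.0245 + 5.7385 = 15.7630

|z1+z2| = 14.8337 ≤ |z1|+|z2| = 15.7630 (verified)


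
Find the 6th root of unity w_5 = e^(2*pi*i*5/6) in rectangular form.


Angle = 360*5/6 = 300°
a = cos(300°) = 0.5000
b = sin(300°) = -0.8660

0.5000 - 0.8660i


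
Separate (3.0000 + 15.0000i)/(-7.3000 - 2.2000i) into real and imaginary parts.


Multiply by conjugate: (3.0000 + 15.0000i)(-7.3000 + 2.2000i) / ((-7.3)^2 + (-2.2)^2)
Numerator real = 3*(-7.3) + 15*(-2.2) = -54.9
Numerator imag = 15*(-7.3) - 3*(-2.2) = -102.9
Denominator = 58.13
Re(z) = -54.9/58.13 = -0.9444
Im(z) = -102.9/58.13 = -1.7702

Re(z) = -0.9444, Im(z) = -1.7702


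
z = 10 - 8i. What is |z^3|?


|z| = sqrt(100+64) = sqrt(164) = 12.8062
|z^3| = |z|^3 = (sqrt(164))^3 = 164*sqrt(164)

|z^3| = 164*sqrt(164) ≈ 2100.2247


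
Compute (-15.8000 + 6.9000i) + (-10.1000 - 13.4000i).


Real: -15.8 - 10.1 = -25.9
Imag: 6.9 - 13.4 = -6.5

-25.9000 - 6.5000i


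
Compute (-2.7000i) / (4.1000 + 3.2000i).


Conjugate of z2 = 4.1000 - 3.2000i
Numerator: (-2.7000i)(4.1000 - 3.2000i) = -8.6400 - 11.0700i
Denominator: 4.1^2 + 3.2^2 = 27.05
Result = (-8.6400 - 11.0700i)/27.05

-0.3194 - 0.4092i


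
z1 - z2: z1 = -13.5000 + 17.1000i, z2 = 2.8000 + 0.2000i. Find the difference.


Real: -13.5 - 2.8 = -16.3
Imag: 17.1 - 0.2 = 16.9

-16.3000 + 16.9000i


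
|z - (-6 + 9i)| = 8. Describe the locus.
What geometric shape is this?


|z - z0| = r is a circle with center z0 and radius r.
Center = (-6, 9), radius = 8

Circle with center (-6, 9) and radius 8


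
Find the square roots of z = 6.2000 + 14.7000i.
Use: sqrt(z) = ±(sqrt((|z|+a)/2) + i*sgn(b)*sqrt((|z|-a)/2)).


|z| = sqrt(38.44+216.09) = 15.9540
sqrt((|z|+a)/2) = sqrt((15.9540+6.2)/2) = sqrt(11.0770) = 3.3282
sqrt((|z|-a)/2) = sqrt((15.9540-6.2)/2) = sqrt(4.8770) = 2.2084

±(3.3282 + 2.2084i) i.e. 3.3282 + 2.2084i and -3.3282 - 2.2084i


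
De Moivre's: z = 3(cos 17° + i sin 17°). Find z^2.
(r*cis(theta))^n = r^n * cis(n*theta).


r^2 = 3^2 = 9
n*theta = 2*17° = 34° = 34° (mod 360)
a = 9*cos(34°) = 7.4613
b = 9*sin(34°) = 5.0327

9 cis(34°) = 7.4613 + 5.0327i


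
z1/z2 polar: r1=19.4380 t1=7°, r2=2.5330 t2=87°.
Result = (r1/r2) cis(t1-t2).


r = 19.4380 / 2.5330 = 7.6739
theta = 7° - 87° = -80° = 280° (mod 360)

7.6739 cis(280°)


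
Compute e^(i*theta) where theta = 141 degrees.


cos(141°) = -0.7771
sin(141°) = 0.6293

e^(i*141°) = -0.7771 + 0.6293i


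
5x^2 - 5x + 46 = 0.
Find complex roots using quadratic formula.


disc = (-5)^2 - 4*5*46 = 25 - 920 = -895
sqrt(|disc|) = sqrt(895) = 29.9166
Real part = 5/(2*5) = 0.5000
Imag part = 29.9166/(2*5) = 2.9917

0.5000 ± 2.9917i


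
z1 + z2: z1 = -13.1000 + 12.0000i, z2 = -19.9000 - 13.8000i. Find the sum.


Real: -13.1 - 19.9 = -33
Imag: 12 - 13.8 = -1.8

-33.0000 - 1.8000i


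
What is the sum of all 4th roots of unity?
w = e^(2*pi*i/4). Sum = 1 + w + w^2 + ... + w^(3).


The sum of all 4th roots of unity is 0.
Geometric series: (1 - w^4)/(1 - w) = (1-1)/(1-w) = 0 since w^4 = 1, w ≠ 1.
Alternatively: coefficient of z^3 in z^4 - 1 is 0.

0


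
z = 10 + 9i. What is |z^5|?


|z| = sqrt(100+81) = sqrt(181) = 13.4536
|z^5| = |z|^5 = (sqrt(181))^5 = 181^2 * sqrt(181) = 32761*sqrt(181)

|z^5| = 32761*sqrt(181) ≈ 440754.1774


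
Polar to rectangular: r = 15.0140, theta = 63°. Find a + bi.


a = 15.0140*cos(63°) = 15.0140*0.45399 = 6.8162
b = 15.0140*sin(63°) = 15.0140*0.89101 = 13.3776

6.8162 + 13.3776i


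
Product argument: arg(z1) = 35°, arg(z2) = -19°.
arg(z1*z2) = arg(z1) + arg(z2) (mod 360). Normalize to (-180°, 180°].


arg(z1*z2) = 35° - 19° = 16°
Normalized to (-180°, 180°]: 16°

16°


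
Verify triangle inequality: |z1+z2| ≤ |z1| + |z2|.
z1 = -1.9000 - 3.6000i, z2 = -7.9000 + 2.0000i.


|z1| = sqrt((-1.9)^2 + (-3.6)^2) = sqrt(16.57) = 4.0706
|z2| = sqrt((-7.9)^2 + 2^2) = sqrt(66.41) = 8.1492
z1+z2 = -9.8000 - 1.6000i
|z1+z2| = sqrt(98.6) = 9.9298
|z1|+|z2| = 4.0706 + 8.1492 = 12.2198

|z1+z2| = 9.9298 ≤ |z1|+|z2| = 12.2198 (verified)


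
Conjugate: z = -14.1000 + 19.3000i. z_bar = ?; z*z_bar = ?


z_bar = -14.1000 - 19.3000i
z*z_bar = (-14.1)^2 + 19.3^2 = 198.81 + 372.49 = 571.3

z_bar = -14.1000 - 19.3000i, z*z_bar = 571.3


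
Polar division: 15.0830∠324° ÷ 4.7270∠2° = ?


r = 15.0830 / 4.7270 = 3.1908
theta = 324° - 2° = 322° = 322° (mod 360)

3.1908 cis(322°)


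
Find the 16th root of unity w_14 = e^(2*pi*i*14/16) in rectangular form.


Angle = 360*14/16 = 315°
a = cos(315°) = 0.7071
b = sin(315°) = -0.7071

0.7071 - 0.7071i


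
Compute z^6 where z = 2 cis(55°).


r^6 = 2^6 = 64
n*theta = 6*55° = 330° = 330° (mod 360)
a = 64*cos(330°) = 55.4256
b = 64*sin(330°) = -32.0000

64 cis(330°) = 55.4256 - 32.0000i


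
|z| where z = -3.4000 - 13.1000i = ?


|z| = sqrt((-3.4)^2 + (-13.1)^2) = sqrt(11.56 + 171.61) = sqrt(183.17) = 13.5340

|z| = 13.5340


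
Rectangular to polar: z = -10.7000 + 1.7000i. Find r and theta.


r = sqrt(114.49+2.89) = sqrt(117.38) = 10.8342
theta = atan2(1.7, -10.7) = 170.9724 degrees

r = 10.8342, theta = 170.9724 degrees


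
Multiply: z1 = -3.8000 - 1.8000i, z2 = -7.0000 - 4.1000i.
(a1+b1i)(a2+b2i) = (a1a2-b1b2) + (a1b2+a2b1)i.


Real = -3.8*(-7) - (-1.8)*(-4.1) = 26.6 - 7.38 = 19.22
Imag = -3.8*(-4.1) - (7)*(-1.8) = 15.58 + 12.6 = 28.18

19.2200 + 28.1800i


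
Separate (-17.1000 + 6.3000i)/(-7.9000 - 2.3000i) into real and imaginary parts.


Multiply by conjugate: (-17.1000 + 6.3000i)(-7.9000 + 2.3000i) / ((-7.9)^2 + (-2.3)^2)
Numerator real = -17.1*(-7.9) + 6.3*(-2.3) = 120.6
Numerator imag = 6.3*(-7.9) - (-17.1)*(-2.3) = -89.1
Denominator = 67.7
Re(z) = 120.6/67.7 = 1.7814
Im(z) = -89.1/67.7 = -1.3161

Re(z) = 1.7814, Im(z) = -1.3161


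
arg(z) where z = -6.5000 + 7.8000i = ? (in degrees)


Re = -6.5, Im = 7.8
arg = atan2(7.8, -6.5) = 129.8056 degrees

arg(z) = 129.8056 degrees


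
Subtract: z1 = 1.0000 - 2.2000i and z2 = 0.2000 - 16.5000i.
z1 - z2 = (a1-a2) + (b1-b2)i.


Real: 1 - 0.2 = 0.8
Imag: -2.2 + 16.5 = 14.3

0.8000 + 14.3000i


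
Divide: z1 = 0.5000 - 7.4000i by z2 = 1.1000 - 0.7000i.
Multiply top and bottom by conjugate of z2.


Conjugate of z2 = 1.1000 + 0.7000i
Numerator: (0.5000 - 7.4000i)(1.1000 + 0.7000i) = 5.7300 - 7.7900i
Denominator: 1.1^2 + (-0.7)^2 = 1.7
Result = (5.7300 - 7.7900i)/1.7

3.3706 - 4.5824i


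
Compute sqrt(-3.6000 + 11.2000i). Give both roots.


|z| = sqrt(12.96+125.44) = 11.7644
sqrt((|z|+a)/2) = sqrt((11.7644+(-3.6))/2) = sqrt(4.0822) = 2.0204
sqrt((|z|-a)/2) = sqrt((11.7644-(-3.6))/2) = sqrt(7.6822) = 2.7717

±(2.0204 + 2.7717i) i.e. 2.0204 + 2.7717i and -2.0204 - 2.7717i


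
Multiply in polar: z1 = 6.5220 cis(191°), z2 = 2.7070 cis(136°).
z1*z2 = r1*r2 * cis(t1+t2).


r = 6.5220 * 2.7070 = 17.6551
theta = 191° + 136° = 327° = 327° (mod 360)

17.6551 cis(327°)


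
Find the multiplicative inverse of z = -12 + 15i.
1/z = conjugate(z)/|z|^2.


|z|^2 = 144+225 = 369
1/z = (-12 - 15i)/369

1/z = -0.0325 - 0.0407i


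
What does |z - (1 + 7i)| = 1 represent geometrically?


|z - z0| = r is a circle with center z0 and radius r.
Center = (1, 7), radius = 1

Circle with center (1, 7) and radius 1


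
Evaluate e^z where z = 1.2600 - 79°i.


e^1.2600 = 3.5254
cos(-79°) = 0.19081
sin(-79°) = -0.98163
Real = 3.5254*0.19081 = 0.6727
Imag = 3.5254*(-0.98163) = -3.4606

0.6727 - 3.4606i


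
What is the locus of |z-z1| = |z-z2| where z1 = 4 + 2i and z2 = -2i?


Equal distances means the locus is the perpendicular bisector of z1 and z2.
Midpoint = ((4+0)/2, (2+(-2))/2) = (2.0000, 0)

Perpendicular bisector through (2.0000, 0)


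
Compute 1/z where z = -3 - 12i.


|z|^2 = 9+144 = 153
1/z = (-3 + 12i)/153

1/z = -0.0196 + 0.0784i


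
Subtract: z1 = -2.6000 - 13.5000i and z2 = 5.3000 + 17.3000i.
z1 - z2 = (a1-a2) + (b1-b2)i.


Real: -2.6 - 5.3 = -7.9
Imag: -13.5 - 17.3 = -30.8

-7.9000 - 30.8000i


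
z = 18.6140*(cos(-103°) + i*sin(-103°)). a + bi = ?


a = 18.6140*cos(-103°) = 18.6140*(-0.22495) = -4.1872
b = 18.6140*sin(-103°) = 18.6140*(-0.97437) = -18.1369

-4.1872 - 18.1369i


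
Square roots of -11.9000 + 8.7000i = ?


|z| = sqrt(141.61+75.69) = 14.7411
sqrt((|z|+a)/2) = sqrt((14.7411+(-11.9))/2) = sqrt(1.4205) = 1.1919
sqrt((|z|-a)/2) = sqrt((14.7411-(-11.9))/2) = sqrt(13.3205) = 3.6497

±(1.1919 + 3.6497i) i.e. 1.1919 + 3.6497i and -1.1919 - 3.6497i


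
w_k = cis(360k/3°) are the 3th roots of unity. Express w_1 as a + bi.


Angle = 360*1/3 = 120°
a = cos(120°) = -0.5000
b = sin(120°) = 0.8660

-0.5000 + 0.8660i


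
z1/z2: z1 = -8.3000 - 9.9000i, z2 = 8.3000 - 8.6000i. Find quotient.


Conjugate of z2 = 8.3000 + 8.6000i
Numerator: (-8.3000 - 9.9000i)(8.3000 + 8.6000i) = 16.2500 - 153.5500i
Denominator: 8.3^2 + (-8.6)^2 = 142.85
Result = (16.2500 - 153.5500i)/142.85

0.1138 - 1.0749i


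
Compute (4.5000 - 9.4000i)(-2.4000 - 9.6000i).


Real = 4.5*(-2.4) - (-9.4)*(-9.6) = -10.8 - 90.24 = -101.04
Imag = 4.5*(-9.6) - (2.4)*(-9.4) = -43.2 + 22.56 = -20.64

-101.0400 - 20.6400i


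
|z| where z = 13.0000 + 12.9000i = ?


|z| = sqrt(13^2 + 12.9^2) = sqrt(169 + 166.41) = sqrt(335.41) = 18.3142

|z| = 18.3142


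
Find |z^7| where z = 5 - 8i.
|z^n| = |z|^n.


|z| = sqrt(25+64) = sqrt(89) = 9.4340
|z^7| = |z|^7 = (sqrt(89))^7 = 89^3 * sqrt(89) = 704969*sqrt(89)

|z^7| = 704969*sqrt(89) ≈ 6650664.2447


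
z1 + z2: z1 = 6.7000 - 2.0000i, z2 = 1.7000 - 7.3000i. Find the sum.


Real: 6.7 + 1.7 = 8.4
Imag: -2 - 7.3 = -9.3

8.4000 - 9.3000i


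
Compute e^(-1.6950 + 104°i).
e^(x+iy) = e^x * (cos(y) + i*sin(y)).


e^-1.6950 = 0.1836
cos(104°) = -0.2419
sin(104°) = 0.9703
Real = 0.1836*(-0.2419) = -0.0444
Imag = 0.1836*0.9703 = 0.1781

-0.0444 + 0.1781i


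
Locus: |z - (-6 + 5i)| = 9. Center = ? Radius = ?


|z - z0| = r is a circle with center z0 and radius r.
Center = (-6, 5), radius = 9

Circle with center (-6, 5) and radius 9


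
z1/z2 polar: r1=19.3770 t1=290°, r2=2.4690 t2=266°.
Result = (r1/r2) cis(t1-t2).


r = 19.3770 / 2.4690 = 7.8481
theta = 290° - 266° = 24° = 24° (mod 360)

7.8481 cis(24°)


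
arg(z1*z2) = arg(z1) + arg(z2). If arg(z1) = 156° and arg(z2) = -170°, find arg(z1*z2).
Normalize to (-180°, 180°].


arg(z1*z2) = 156° - 170° = -14°
Normalized to (-180°, 180°]: -14°

-14°


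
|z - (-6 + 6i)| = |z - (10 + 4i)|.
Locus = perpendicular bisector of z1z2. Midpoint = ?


Equal distances means the locus is the perpendicular bisector of z1 and z2.
Midpoint = ((-6+10)/2, (6+4)/2) = (2.0000, 5.0000)

Perpendicular bisector through (2.0000, 5.0000)


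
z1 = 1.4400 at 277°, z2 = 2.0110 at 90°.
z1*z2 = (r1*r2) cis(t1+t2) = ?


r = 1.4400 * 2.0110 = 2.8958
theta = 277° + 90° = 367° = 7° (mod 360)

2.8958 cis(7°)


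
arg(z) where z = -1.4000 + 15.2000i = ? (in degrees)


Re = -1.4, Im = 15.2
arg = atan2(15.2, -1.4) = 95.2624 degrees

arg(z) = 95.2624 degrees


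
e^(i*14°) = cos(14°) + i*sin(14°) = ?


cos(14°) = 0.9703
sin(14°) = 0.2419

e^(i*14°) = 0.9703 + 0.2419i


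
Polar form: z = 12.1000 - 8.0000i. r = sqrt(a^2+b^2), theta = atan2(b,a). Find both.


r = sqrt(146.41+64) = sqrt(210.41) = 14.5055
theta = atan2(-8, 12.1) = -33.4710 degrees

r = 14.5055, theta = -33.4710 degrees


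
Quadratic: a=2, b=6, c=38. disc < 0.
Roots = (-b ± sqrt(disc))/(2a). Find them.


disc = 6^2 - 4*2*38 = 36 - 304 = -268
sqrt(|disc|) = sqrt(268) = 16.3707
Real part = -6/(2*2) = -1.5000
Imag part = 16.3707/(2*2) = 4.0927

-1.5000 ± 4.0927i


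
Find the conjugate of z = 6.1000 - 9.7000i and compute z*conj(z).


z_bar = 6.1000 + 9.7000i
z*z_bar = 6.1^2 + (-9.7)^2 = 37.21 + 94.09 = 131.3

z_bar = 6.1000 + 9.7000i, z*z_bar = 131.3


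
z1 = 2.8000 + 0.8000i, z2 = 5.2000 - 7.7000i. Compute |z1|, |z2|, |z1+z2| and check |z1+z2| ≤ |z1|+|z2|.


|z1| = sqrt(2.8^2 + 0.8^2) = sqrt(8.48) = 2.9120
|z2| = sqrt(5.2^2 + (-7.7)^2) = sqrt(86.33) = 9.2914
z1+z2 = 8.0000 - 6.9000i
|z1+z2| = sqrt(111.61) = 10.5646
|z1|+|z2| = 2.9120 + 9.2914 = 12.2034

|z1+z2| = 10.5646 ≤ |z1|+|z2| = 12.2034 (verified)


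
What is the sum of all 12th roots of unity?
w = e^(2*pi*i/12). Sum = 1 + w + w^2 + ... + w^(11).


The sum of all 12th roots of unity is 0.
Geometric series: (1 - w^12)/(1 - w) = (1-1)/(1-w) = 0 since w^12 = 1, w ≠ 1.
Alternatively: coefficient of z^11 in z^12 - 1 is 0.

0


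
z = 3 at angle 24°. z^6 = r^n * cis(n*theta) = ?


r^6 = 3^6 = 729
n*theta = 6*24° = 144° = 144° (mod 360)
a = 729*cos(144°) = -589.7734
b = 729*sin(144°) = 428.4954

729 cis(144°) = -589.7734 + 428.4954i


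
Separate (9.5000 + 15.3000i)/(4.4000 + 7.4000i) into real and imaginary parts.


Multiply by conjugate: (9.5000 + 15.3000i)(4.4000 - 7.4000i) / (4.4^2 + 7.4^2)
Numerator real = 9.5*4.4 + 15.3*7.4 = 155.02
Numerator imag = 15.3*4.4 - 9.5*7.4 = -2.98
Denominator = 74.12
Re(z) = 155.02/74.12 = 2.0915
Im(z) = -2.98/74.12 = -0.0402

Re(z) = 2.0915, Im(z) = -0.0402


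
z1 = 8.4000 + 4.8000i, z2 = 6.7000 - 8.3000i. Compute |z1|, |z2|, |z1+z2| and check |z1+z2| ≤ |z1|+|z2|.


|z1| = sqrt(8.4^2 + 4.8^2) = sqrt(93.6) = 9.6747
|z2| = sqrt(6.7^2 + (-8.3)^2) = sqrt(113.78) = 10.6668
z1+z2 = 15.1000 - 3.5000i
|z1+z2| = sqrt(240.26) = 15.5003
|z1|+|z2| = 9.6747 + 10.6668 = 20.3415

|z1+z2| = 15.5003 ≤ |z1|+|z2| = 20.3415 (verified)


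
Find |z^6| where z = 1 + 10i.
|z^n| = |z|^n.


|z| = sqrt(1+100) = sqrt(101) = 10.0499
|z^6| = |z|^6 = (sqrt(101))^6 = 101^3 = 1030301

|z^6| = 1030301


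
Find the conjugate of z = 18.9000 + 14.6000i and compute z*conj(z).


z_bar = 18.9000 - 14.6000i
z*z_bar = 18.9^2 + 14.6^2 = 357.21 + 213.16 = 570.37

z_bar = 18.9000 - 14.6000i, z*z_bar = 570.37


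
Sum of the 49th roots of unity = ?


The sum of all 49th roots of unity is 0.
Geometric series: (1 - w^49)/(1 - w) = (1-1)/(1-w) = 0 since w^49 = 1, w ≠ 1.
Alternatively: coefficient of z^48 in z^49 - 1 is 0.

0


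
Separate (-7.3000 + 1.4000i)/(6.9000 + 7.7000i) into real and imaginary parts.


Multiply by conjugate: (-7.3000 + 1.4000i)(6.9000 - 7.7000i) / (6.9^2 + 7.7^2)
Numerator real = -7.3*6.9 + 1.4*7.7 = -39.59
Numerator imag = 1.4*6.9 - (-7.3)*7.7 = 65.87
Denominator = 106.9
Re(z) = -39.59/106.9 = -0.3703
Im(z) = 65.87/106.9 = 0.6162

Re(z) = -0.3703, Im(z) = 0.6162


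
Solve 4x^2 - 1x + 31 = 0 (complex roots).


disc = (-1)^2 - 4*4*31 = 1 - 496 = -495
sqrt(|disc|) = sqrt(495) = 22.2486
Real part = 1/(2*4) = 0.1250
Imag part = 22.2486/(2*4) = 2.7811

0.1250 ± 2.7811i


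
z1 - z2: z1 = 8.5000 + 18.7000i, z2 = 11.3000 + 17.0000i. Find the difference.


Real: 8.5 - 11.3 = -2.8
Imag: 18.7 - 17 = 1.7

-2.8000 + 1.7000i


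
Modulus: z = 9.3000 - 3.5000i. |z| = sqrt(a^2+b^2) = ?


|z| = sqrt(9.3^2 + (-3.5)^2) = sqrt(86.49 + 12.25) = sqrt(98.74) = 9.9368

|z| = 9.9368


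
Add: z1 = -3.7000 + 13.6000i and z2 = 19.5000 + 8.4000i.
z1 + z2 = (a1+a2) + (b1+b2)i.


Real: -3.7 + 19.5 = 15.8
Imag: 13.6 + 8.4 = 22

15.8000 + 22.0000i


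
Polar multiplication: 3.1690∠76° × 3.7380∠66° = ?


r = 3.1690 * 3.7380 = 11.8457
theta = 76° + 66° = 142° = 142° (mod 360)

11.8457 cis(142°)


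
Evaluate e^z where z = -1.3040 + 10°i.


e^-1.3040 = 0.2714
cos(10°) = 0.9848
sin(10°) = 0.1736
Real = 0.2714*0.9848 = 0.2673
Imag = 0.2714*0.1736 = 0.0471

0.2673 + 0.0471i


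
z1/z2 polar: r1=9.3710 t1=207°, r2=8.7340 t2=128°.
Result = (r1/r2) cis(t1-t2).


r = 9.3710 / 8.7340 = 1.0729
theta = 207° - 128° = 79° = 79° (mod 360)

1.0729 cis(79°)


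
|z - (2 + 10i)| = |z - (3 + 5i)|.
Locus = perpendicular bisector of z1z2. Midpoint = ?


Equal distances means the locus is the perpendicular bisector of z1 and z2.
Midpoint = ((2+3)/2, (10+5)/2) = (2.5000, 7.5000)

Perpendicular bisector through (2.5000, 7.5000)


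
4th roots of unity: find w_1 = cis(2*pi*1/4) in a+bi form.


Angle = 360*1/4 = 90°
a = cos(90°) = 0
b = sin(90°) = 1.0000

0 + 1.0000i


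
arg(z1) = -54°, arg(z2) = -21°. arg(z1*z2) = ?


arg(z1*z2) = -54° - 21° = -75°
Normalized to (-180°, 180°]: -75°

-75°


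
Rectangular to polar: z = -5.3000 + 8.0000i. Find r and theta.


r = sqrt(28.09+64) = sqrt(92.09) = 9.5964
theta = atan2(8, -5.3) = 123.5245 degrees

r = 9.5964, theta = 123.5245 degrees


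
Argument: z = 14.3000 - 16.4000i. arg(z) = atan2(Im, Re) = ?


Re = 14.3, Im = -16.4
arg = atan2(-16.4, 14.3) = -48.9132 degrees

arg(z) = -48.9132 degrees


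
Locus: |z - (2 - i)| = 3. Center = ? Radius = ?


|z - z0| = r is a circle with center z0 and radius r.
Center = (2, -1), radius = 3

Circle with center (2, -1) and radius 3


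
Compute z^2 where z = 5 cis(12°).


r^2 = 5^2 = 25
n*theta = 2*12° = 24° = 24° (mod 360)
a = 25*cos(24°) = 22.8386
b = 25*sin(24°) = 10.1684

25 cis(24°) = 22.8386 + 10.1684i


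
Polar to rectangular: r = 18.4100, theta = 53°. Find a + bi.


a = 18.4100*cos(53°) = 18.4100*0.601815 = 11.0794
b = 18.4100*sin(53°) = 18.4100*0.798636 = 14.7029

11.0794 + 14.7029i


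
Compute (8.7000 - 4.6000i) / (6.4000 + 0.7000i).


Conjugate of z2 = 6.4000 - 0.7000i
Numerator: (8.7000 - 4.6000i)(6.4000 - 0.7000i) = 52.4600 - 35.5300i
Denominator: 6.4^2 + 0.7^2 = 41.45
Result = (52.4600 - 35.5300i)/41.45

1.2656 - 0.8572i


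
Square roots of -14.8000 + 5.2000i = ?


|z| = sqrt(219.04+27.04) = 15.6869
sqrt((|z|+a)/2) = sqrt((15.6869+(-14.8))/2) = sqrt(0.4435) = 0.6659
sqrt((|z|-a)/2) = sqrt((15.6869-(-14.8))/2) = sqrt(15.2435) = 3.9043

±(0.6659 + 3.9043i) i.e. 0.6659 + 3.9043i and -0.6659 - 3.9043i


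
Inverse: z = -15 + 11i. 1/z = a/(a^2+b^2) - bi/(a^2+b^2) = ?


|z|^2 = 225+121 = 346
1/z = (-15 - 11i)/346

1/z = -0.0434 - 0.0318i


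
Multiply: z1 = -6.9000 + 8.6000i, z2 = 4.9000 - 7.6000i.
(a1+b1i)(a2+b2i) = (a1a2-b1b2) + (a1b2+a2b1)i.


Real = -6.9*4.9 - 8.6*(-7.6) = -33.81 - (-65.36) = 31.55
Imag = -6.9*(-7.6) + 4.9*8.6 = 52.44 + 42.14 = 94.58

31.5500 + 94.5800i


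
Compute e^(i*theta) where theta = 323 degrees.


cos(323°) = 0.7986
sin(323°) = -0.6018

e^(i*323°) = 0.7986 - 0.6018i


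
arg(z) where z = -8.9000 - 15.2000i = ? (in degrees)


Re = -8.9, Im = -15.2
arg = atan2(-15.2, -8.9) = -120.3501 degrees

arg(z) = -120.3501 degrees


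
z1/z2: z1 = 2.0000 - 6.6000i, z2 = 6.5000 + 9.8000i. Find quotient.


Conjugate of z2 = 6.5000 - 9.8000i
Numerator: (2.0000 - 6.6000i)(6.5000 - 9.8000i) = -51.6800 - 62.5000i
Denominator: 6.5^2 + 9.8^2 = 138.29
Result = (-51.6800 - 62.5000i)/138.29

-0.3737 - 0.4519i


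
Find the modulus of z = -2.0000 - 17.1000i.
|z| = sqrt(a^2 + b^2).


|z| = sqrt((-2)^2 + (-17.1)^2) = sqrt(4 + 292.41) = sqrt(296.41) = 17.2166

|z| = 17.2166


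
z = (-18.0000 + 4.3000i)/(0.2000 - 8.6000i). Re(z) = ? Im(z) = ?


Multiply by conjugate: (-18.0000 + 4.3000i)(0.2000 + 8.6000i) / (0.2^2 + (-8.6)^2)
Numerator real = -18*0.2 + 4.3*(-8.6) = -40.58
Numerator imag = 4.3*0.2 - (-18)*(-8.6) = -153.94
Denominator = 74
Re(z) = -40.58/74 = -0.5484
Im(z) = -153.94/74 = -2.0803

Re(z) = -0.5484, Im(z) = -2.0803


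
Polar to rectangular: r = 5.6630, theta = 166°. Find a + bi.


a = 5.6630*cos(166°) = 5.6630*(-0.9703) = -5.4948
b = 5.6630*sin(166°) = 5.6630*0.24192 = 1.3700

-5.4948 + 1.3700i


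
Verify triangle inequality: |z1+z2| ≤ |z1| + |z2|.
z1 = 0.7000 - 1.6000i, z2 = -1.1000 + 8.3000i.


|z1| = sqrt(0.7^2 + (-1.6)^2) = sqrt(3.05) = 1.7464
|z2| = sqrt((-1.1)^2 + 8.3^2) = sqrt(70.1) = 8.3726
z1+z2 = -0.4000 + 6.7000i
|z1+z2| = sqrt(45.05) = 6.7119
|z1|+|z2| = 1.7464 + 8.3726 = 10.1190

|z1+z2| = 6.7119 ≤ |z1|+|z2| = 10.1190 (verified)


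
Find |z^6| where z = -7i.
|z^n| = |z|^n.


|z| = sqrt(0+49) = sqrt(49) = 7
|z^6| = |z|^6 = 7^6 = 117649

|z^6| = 117649


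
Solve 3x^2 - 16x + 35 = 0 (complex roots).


disc = (-16)^2 - 4*3*35 = 256 - 420 = -164
sqrt(|disc|) = sqrt(164) = 12.8062
Real part = 16/(2*3) = 2.6667
Imag part = 12.8062/(2*3) = 2.1344

2.6667 ± 2.1344i


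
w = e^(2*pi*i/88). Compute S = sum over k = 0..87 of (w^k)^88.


The roots are w_k = w^k with w = e^(2*pi*i/88), and (w^k)^88 = (w^88)^k.
So S = 1 + u + u^2 + ... + u^(87) with u = w^88.
88 = 1*88 + 0, so 88 is a multiple of 88 and u = (w^88)^1 = 1.
Every one of the 88 terms equals 1: S = 88

S = 88


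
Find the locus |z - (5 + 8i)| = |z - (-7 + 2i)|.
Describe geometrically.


Equal distances means the locus is the perpendicular bisector of z1 and z2.
Midpoint = ((5+(-7))/2, (8+2)/2) = (-1.0000, 5.0000)

Perpendicular bisector through (-1.0000, 5.0000)


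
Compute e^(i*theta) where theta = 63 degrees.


cos(63°) = 0.4540
sin(63°) = 0.8910

e^(i*63°) = 0.4540 + 0.8910i


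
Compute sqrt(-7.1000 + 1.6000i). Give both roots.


|z| = sqrt(50.41+2.56) = 7.2780
sqrt((|z|+a)/2) = sqrt((7.2780+(-7.1))/2) = sqrt(0.0890) = 0.2984
sqrt((|z|-a)/2) = sqrt((7.2780-(-7.1))/2) = sqrt(7.1890) = 2.6812

±(0.2984 + 2.6812i) i.e. 0.2984 + 2.6812i and -0.2984 - 2.6812i


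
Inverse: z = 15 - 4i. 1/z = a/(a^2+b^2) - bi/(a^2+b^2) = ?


|z|^2 = 225+16 = 241
1/z = (15 + 4i)/241

1/z = 0.0622 + 0.0166i


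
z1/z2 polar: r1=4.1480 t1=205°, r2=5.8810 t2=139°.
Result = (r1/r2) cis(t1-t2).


r = 4.1480 / 5.8810 = 0.7053
theta = 205° - 139° = 66° = 66° (mod 360)

0.7053 cis(66°)


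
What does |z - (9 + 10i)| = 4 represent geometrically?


|z - z0| = r is a circle with center z0 and radius r.
Center = (9, 10), radius = 4

Circle with center (9, 10) and radius 4


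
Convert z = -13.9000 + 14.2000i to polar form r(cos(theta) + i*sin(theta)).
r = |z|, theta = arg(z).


r = sqrt(193.21+201.64) = sqrt(394.85) = 19.8708
theta = atan2(14.2, -13.9) = 134.3883 degrees

r = 19.8708, theta = 134.3883 degrees
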